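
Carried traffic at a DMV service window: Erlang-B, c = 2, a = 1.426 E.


B(2,1.426) = 0.295328 (Erlang-B)
Carried load = a(1 − B) = 1.426·(1 − 0.295328) = 1.426·0.704672 = 1.0049 E

Final: 1.0049 Erlangs


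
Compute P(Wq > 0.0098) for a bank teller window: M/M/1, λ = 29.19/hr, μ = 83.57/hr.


ρ = 29.19/83.57 = 0.3493
P(Wq > t) = ρ·e^{−(μ−λ)t} = 0.3493·e^{−0.5329}
= 0.3493·0.586886 = 0.204992

Final: 0.204992


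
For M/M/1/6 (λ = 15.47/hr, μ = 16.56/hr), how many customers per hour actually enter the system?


ρ = 0.9342; P_K = (1−ρ)ρ^6/(1−ρ^7) = 0.115391
λ_eff = λ(1 − P_K) = 15.47·(1 − 0.115391) = 15.47·0.884609 = 13.6849 /hr

Final: 13.6849 /hr


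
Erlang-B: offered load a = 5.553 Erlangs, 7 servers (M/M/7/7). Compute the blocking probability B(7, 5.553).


B(c,a) = (a^c/c!) / Σ_{k=0}^{c} a^k/k!
a^7/7! = 32.304511
Σ terms (k=0..7): 1.00000 + 5.55300 + 15.41790 + 28.53854 + 39.61863 + 44.00045 + 40.72242 + 32.30451 = 207.155454
B = 32.304511/207.155454 = 0.155943

Final: 0.155943


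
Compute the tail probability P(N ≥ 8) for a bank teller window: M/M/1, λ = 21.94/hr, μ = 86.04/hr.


ρ = 21.94/86.04 = 0.2550
P(N ≥ n) = ρ^n = 0.2550^8 = 0.00001788

Final: 0.00001788


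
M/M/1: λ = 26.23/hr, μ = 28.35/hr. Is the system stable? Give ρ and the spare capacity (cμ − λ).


Total capacity cμ = 1·28.35 = 28.35/hr
ρ = λ/(cμ) = 26.23/28.35 = 0.9252
Stable ⇔ ρ < 1: YES
Spare capacity = cμ − λ = 28.35 − 26.23 = 2.12/hr

Final: ρ = 0.9252; stable; margin = 2.12/hr


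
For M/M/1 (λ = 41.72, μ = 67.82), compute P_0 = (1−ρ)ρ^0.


ρ = 41.72/67.82 = 0.6152
P_n = (1−ρ)·ρ^n = (1 − 0.6152)·0.6152^0 = 0.3848·1.000000 = 0.384842

Final: 0.384842


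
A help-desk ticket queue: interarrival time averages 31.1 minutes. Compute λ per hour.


λ = 1/(interarrival time) in consistent units.
1 hour = 60 min, so λ = 60/31.1 = 1.9293 per hour

Final: 1.9293 /hr


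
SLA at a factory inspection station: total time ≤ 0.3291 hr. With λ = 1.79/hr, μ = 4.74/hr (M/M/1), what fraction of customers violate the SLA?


W ~ Exponential(μ−λ) for M/M/1.
μ − λ = 4.74 − 1.79 = 2.9500
P(W > t) = e^{−(μ−λ)t} = e^{−0.9708} = 0.378763

Final: 0.378763


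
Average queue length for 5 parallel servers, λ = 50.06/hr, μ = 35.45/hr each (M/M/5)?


a = λ/μ = 1.4121; ρ = a/5 = 0.2824
P₀ = 0.243344
Lq = P₀·a^c·ρ / (c!·(1−ρ)²) = 0.243344·5.61530·0.2824/(120·0.51491)
= 0.006246

Final: 0.006246


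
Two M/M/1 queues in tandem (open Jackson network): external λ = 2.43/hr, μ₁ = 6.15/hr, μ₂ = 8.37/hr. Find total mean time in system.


Each node sees arrival rate λ = 2.43/hr (tandem ⇒ throughput preserved).
W₁ = 1/(μ₁−λ) = 1/(6.15−2.43) = 0.26882 hr
W₂ = 1/(μ₂−λ) = 1/(8.37−2.43) = 0.16835 hr
W_total = W₁ + W₂ = 0.26882 + 0.16835 = 0.43717 hr

Final: 0.43717 hr


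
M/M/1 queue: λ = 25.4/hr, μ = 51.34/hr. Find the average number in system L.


ρ = λ/μ = 25.4/51.34 = 0.4947
L = ρ/(1−ρ) = 0.4947/(1 − 0.4947) = 0.4947/0.5053 = 0.9792

Final: 0.9792


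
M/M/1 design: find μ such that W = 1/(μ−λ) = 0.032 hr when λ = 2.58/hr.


W = 1/(μ−λ) ⇒ μ − λ = 1/W = 1/0.032 = 31.2500
μ = λ + 1/W = 2.58 + 31.2500 = 33.8300 per hr

Final: 33.8300 /hr


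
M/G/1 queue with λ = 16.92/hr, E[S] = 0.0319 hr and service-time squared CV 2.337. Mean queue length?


ρ = λ·E[S] = 16.92·0.0319 = 0.5397
Lq = ρ²(1+C_s²)/(2(1−ρ)) = 0.2913·(1+2.337)/(2·0.4603)
= 0.2913·3.3370/0.9205 = 1.05612

Final: 1.05612


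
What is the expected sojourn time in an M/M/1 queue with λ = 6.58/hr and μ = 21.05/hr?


W = 1/(μ−λ) = 1/(21.05 − 6.58) = 1/14.47 = 0.06911 hr

Final: 0.06911 hr


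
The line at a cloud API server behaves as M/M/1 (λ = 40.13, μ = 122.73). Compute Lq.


ρ = 40.13/122.73 = 0.3270
Lq = ρ²/(1−ρ) = 0.1069/0.6730 = 0.1589

Final: 0.1589


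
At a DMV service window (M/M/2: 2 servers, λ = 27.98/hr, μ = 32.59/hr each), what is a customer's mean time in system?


a = 0.8585; ρ = 0.4293; P₀ = 0.399313
Lq = P₀·a^c·ρ/(c!(1−ρ)²) = 0.19395
Wq = Lq/λ = 0.19395/27.98 = 0.006932 hr
W = Wq + 1/μ = 0.006932 + 0.03068 = 0.03762 hr

Final: 0.03762 hr


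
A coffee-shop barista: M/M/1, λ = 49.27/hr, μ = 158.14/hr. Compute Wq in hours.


ρ = 49.27/158.14 = 0.3116
Wq = ρ/(μ−λ) = 0.3116/(158.14 − 49.27) = 0.3116/108.87 = 0.002862 hr

Final: 0.002862 hr


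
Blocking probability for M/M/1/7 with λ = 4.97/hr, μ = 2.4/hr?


ρ = λ/μ = 4.97/2.4 = 2.0708
P_K = (1−ρ)ρ^K/(1−ρ^(K+1)) = (-1.0708·163.311222)/(1 − 338.190323)
= -174.879100/-337.190323 = 0.518636

Final: 0.518636


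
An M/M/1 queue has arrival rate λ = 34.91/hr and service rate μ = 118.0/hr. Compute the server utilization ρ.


ρ = λ/μ = 34.91/118.0 = 0.2958

Final: 0.2958


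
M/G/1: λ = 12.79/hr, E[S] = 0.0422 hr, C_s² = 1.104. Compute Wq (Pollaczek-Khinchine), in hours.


ρ = λ·E[S] = 12.79·0.0422 = 0.5397
E[S²] = E[S]²(1+C_s²) = 0.0422²·(1+1.104) = 0.003747
Wq = λ·E[S²]/(2(1−ρ)) = 12.79·0.003747/(2·0.4603) = 0.05206 hr

Final: 0.05206 hr


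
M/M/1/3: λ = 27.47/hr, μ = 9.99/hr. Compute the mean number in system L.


ρ = 27.47/9.99 = 2.7497
L = ρ[1 − (K+1)ρ^K + Kρ^(K+1)] / [(1−ρ)(1−ρ^(K+1))]
Numerator: 2.7497·(1 − 4·20.791198 + 3·57.170591) = 245.681842
Denominator: (-1.7497)·(-56.170591) = 98.284478
L = 245.681842/98.284478 = 2.4997

Final: 2.4997


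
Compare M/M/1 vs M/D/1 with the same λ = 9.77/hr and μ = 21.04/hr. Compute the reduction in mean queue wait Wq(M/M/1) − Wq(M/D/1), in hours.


ρ = 9.77/21.04 = 0.4644
Wq(M/M/1) = ρ/(μ−λ) = 0.4644/11.27 = 0.04120 hr
Wq(M/D/1) = ρ/(2(μ−λ)) = 0.02060 hr
Savings = 0.04120 − 0.02060 = 0.02060 hr

Final: 0.02060 hr


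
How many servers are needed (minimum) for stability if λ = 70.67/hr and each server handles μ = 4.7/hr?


Stability requires cμ > λ ⇔ c > λ/μ.
λ/μ = 70.67/4.7 = 15.0362
Minimum integer c = ⌊15.0362⌋ + 1 = 16
Check: 16·4.7 = 75.20 > 70.67, while 15·4.7 = 70.50 ≤ 70.67

Final: 16 servers


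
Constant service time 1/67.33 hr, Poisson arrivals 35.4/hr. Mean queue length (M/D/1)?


ρ = 35.4/67.33 = 0.5258
M/D/1: Lq = ρ²/(2(1−ρ)) = 0.2764/(2·0.4742) = 0.29145

Final: 0.29145


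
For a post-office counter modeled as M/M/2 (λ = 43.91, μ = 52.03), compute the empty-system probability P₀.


a = λ/μ = 43.91/52.03 = 0.8439; ρ = a/c = 0.4220
Σ_{k=0}^{1} a^k/k! (terms k=0..1) = 1.00000 + 0.84394 = 1.84394
Tail: a^2/(2!(1−ρ)) = 0.71223/(2·0.5780) = 0.61608
P₀ = 1/(1.84394 + 0.61608) = 1/2.46002 = 0.406501

Final: 0.406501


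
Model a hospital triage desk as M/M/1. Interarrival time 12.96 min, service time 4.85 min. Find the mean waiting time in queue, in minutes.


λ = 60/12.96 = 4.6296 /hr
μ = 60/4.85 = 12.3711 /hr
ρ = λ/μ = 4.6296/12.3711 = 0.3742
Wq = ρ/(μ−λ) = 0.3742/(12.3711−4.6296) = 0.04834 hr
In minutes: 0.04834·60 = 2.900 min

Final: 2.900 min


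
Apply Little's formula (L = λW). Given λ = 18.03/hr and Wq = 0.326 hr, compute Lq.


Lq = λWq = 18.03·0.326 = 5.8778

Final: 5.8778


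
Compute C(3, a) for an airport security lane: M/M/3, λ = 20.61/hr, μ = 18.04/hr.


a = λ/μ = 1.1425; ρ = a/3 = 0.3808
P₀ = 0.312847 (from M/M/c formula)
C(c,a) = [a^c/(c!(1−ρ))]·P₀ = [1.49116/(6·0.6192)]·0.312847
= 0.40138·0.312847 = 0.125571

Final: 0.125571


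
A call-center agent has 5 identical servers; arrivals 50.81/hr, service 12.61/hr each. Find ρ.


ρ = λ/(cμ) = 50.81/(5·12.61) = 50.81/63.05 = 0.8059

Final: 0.8059


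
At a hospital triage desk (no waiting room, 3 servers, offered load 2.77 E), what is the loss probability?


B(c,a) = (a^c/c!) / Σ_{k=0}^{c} a^k/k!
a^3/3! = 3.542322
Σ terms (k=0..3): 1.00000 + 2.77000 + 3.83645 + 3.54232 = 11.148772
B = 3.542322/11.148772 = 0.317732

Final: 0.317732


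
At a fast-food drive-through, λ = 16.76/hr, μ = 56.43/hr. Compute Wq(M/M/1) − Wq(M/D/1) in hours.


ρ = 16.76/56.43 = 0.2970
Wq(M/M/1) = ρ/(μ−λ) = 0.2970/39.67 = 0.007487 hr
Wq(M/D/1) = ρ/(2(μ−λ)) = 0.003743 hr
Savings = 0.007487 − 0.003743 = 0.003743 hr

Final: 0.003743 hr


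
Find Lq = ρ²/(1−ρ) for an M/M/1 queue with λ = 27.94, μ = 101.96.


ρ = 27.94/101.96 = 0.2740
Lq = ρ²/(1−ρ) = 0.07509/0.7260 = 0.1034

Final: 0.1034


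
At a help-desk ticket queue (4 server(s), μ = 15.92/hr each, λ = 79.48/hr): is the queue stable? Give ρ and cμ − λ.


Total capacity cμ = 4·15.92 = 63.68/hr
ρ = λ/(cμ) = 79.48/63.68 = 1.2481
Stable ⇔ ρ < 1: NO
Spare capacity = cμ − λ = 63.68 − 79.48 = -15.80/hr

Final: ρ = 1.2481; unstable; margin = -15.80/hr


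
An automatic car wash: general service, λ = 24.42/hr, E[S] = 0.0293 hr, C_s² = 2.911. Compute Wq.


ρ = λ·E[S] = 24.42·0.0293 = 0.7155
E[S²] = E[S]²(1+C_s²) = 0.0293²·(1+2.911) = 0.003358
Wq = λ·E[S²]/(2(1−ρ)) = 24.42·0.003358/(2·0.2845) = 0.14410 hr

Final: 0.14410 hr


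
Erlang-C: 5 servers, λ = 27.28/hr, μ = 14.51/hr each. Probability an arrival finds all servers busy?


a = λ/μ = 1.8801; ρ = a/5 = 0.3760
P₀ = 0.151760 (from M/M/c formula)
C(c,a) = [a^c/(c!(1−ρ))]·P₀ = [23.49009/(120·0.6240)]·0.151760
= 0.31371·0.151760 = 0.047609

Final: 0.047609


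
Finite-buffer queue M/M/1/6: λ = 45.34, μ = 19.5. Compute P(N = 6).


ρ = λ/μ = 45.34/19.5 = 2.3251
P_K = (1−ρ)ρ^K/(1−ρ^(K+1)) = (-1.3251·158.008855)/(1 − 367.390846)
= -209.381991/-366.390846 = 0.571472

Final: 0.571472


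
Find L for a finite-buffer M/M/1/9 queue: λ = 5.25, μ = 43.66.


ρ = 5.25/43.66 = 0.1202
L = ρ[1 − (K+1)ρ^K + Kρ^(K+1)] / [(1−ρ)(1−ρ^(K+1))]
Numerator: 0.1202·(1 − 10·0.000000005256 + 9·6.321e-10) = 0.120247
Denominator: (0.8798)·(1.000000) = 0.879753
L = 0.120247/0.879753 = 0.1367

Final: 0.1367


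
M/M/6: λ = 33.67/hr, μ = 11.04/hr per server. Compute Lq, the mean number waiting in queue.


a = λ/μ = 3.0498; ρ = a/6 = 0.5083
P₀ = 0.046500
Lq = P₀·a^c·ρ / (c!·(1−ρ)²) = 0.046500·804.71900·0.5083/(720·0.24177)
= 0.10927

Final: 0.10927


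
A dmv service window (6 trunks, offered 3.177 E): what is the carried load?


B(6,3.177) = 0.062260 (Erlang-B)
Carried load = a(1 − B) = 3.177·(1 − 0.062260) = 3.177·0.937740 = 2.9792 E

Final: 2.9792 Erlangs


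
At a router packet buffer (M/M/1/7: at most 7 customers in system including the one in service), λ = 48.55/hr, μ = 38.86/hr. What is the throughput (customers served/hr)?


ρ = 1.2494; P_K = (1−ρ)ρ^7/(1−ρ^8) = 0.240024
λ_eff = λ(1 − P_K) = 48.55·(1 − 0.240024) = 48.55·0.759976 = 36.8969 /hr

Final: 36.8969 /hr


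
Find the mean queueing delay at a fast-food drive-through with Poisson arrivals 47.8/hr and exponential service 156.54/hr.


ρ = 47.8/156.54 = 0.3054
Wq = ρ/(μ−λ) = 0.3054/(156.54 − 47.8) = 0.3054/108.74 = 0.002808 hr

Final: 0.002808 hr


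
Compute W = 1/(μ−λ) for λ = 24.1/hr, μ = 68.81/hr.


W = 1/(μ−λ) = 1/(68.81 − 24.1) = 1/44.71 = 0.02237 hr

Final: 0.02237 hr


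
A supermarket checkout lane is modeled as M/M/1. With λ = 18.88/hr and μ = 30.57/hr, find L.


ρ = λ/μ = 18.88/30.57 = 0.6176
L = ρ/(1−ρ) = 0.6176/(1 − 0.6176) = 0.6176/0.3824 = 1.6151

Final: 1.6151


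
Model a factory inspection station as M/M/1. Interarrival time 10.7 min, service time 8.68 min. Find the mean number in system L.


λ = 60/10.7 = 5.6075 /hr
μ = 60/8.68 = 6.9124 /hr
ρ = λ/μ = 5.6075/6.9124 = 0.8112
L = ρ/(1−ρ) = 0.8112/0.1888 = 4.2970

Final: 4.2970


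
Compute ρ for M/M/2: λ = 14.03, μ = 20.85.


ρ = λ/(cμ) = 14.03/(2·20.85) = 14.03/41.70 = 0.3365

Final: 0.3365


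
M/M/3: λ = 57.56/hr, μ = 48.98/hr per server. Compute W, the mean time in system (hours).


a = 1.1752; ρ = 0.3917; P₀ = 0.302080
Lq = P₀·a^c·ρ/(c!(1−ρ)²) = 0.08651
Wq = Lq/λ = 0.08651/57.56 = 0.001503 hr
W = Wq + 1/μ = 0.001503 + 0.02042 = 0.02192 hr

Final: 0.02192 hr


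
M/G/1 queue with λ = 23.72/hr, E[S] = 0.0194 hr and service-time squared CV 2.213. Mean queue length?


ρ = λ·E[S] = 23.72·0.0194 = 0.4602
Lq = ρ²(1+C_s²)/(2(1−ρ)) = 0.2118·(1+2.213)/(2·0.5398)
= 0.2118·3.2130/1.0797 = 0.63017

Final: 0.63017


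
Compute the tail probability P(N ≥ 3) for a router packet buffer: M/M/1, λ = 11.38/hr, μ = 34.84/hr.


ρ = 11.38/34.84 = 0.3266
P(N ≥ n) = ρ^n = 0.3266^3 = 0.034849

Final: 0.034849


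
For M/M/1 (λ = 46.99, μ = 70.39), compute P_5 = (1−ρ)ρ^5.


ρ = 46.99/70.39 = 0.6676
P_n = (1−ρ)·ρ^n = (1 − 0.6676)·0.6676^5 = 0.3324·0.132578 = 0.044073

Final: 0.044073


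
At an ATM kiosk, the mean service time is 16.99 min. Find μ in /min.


μ = 1/(service time) in consistent units.
1 minute = 1 min, so μ = 1/16.99 = 0.05886 per minute

Final: 0.05886 /min


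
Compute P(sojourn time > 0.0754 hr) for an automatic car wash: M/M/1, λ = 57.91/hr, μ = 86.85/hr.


W ~ Exponential(μ−λ) for M/M/1.
μ − λ = 86.85 − 57.91 = 28.9400
P(W > t) = e^{−(μ−λ)t} = e^{−2.1821} = 0.112807

Final: 0.112807


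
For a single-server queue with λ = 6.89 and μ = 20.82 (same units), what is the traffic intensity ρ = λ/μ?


ρ = λ/μ = 6.89/20.82 = 0.3309

Final: 0.3309


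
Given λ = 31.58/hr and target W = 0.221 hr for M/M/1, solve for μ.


W = 1/(μ−λ) ⇒ μ − λ = 1/W = 1/0.221 = 4.5249
μ = λ + 1/W = 31.58 + 4.5249 = 36.1049 per hr

Final: 36.1049 /hr


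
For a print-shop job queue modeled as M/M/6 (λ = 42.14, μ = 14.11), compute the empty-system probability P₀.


a = λ/μ = 42.14/14.11 = 2.9865; ρ = a/c = 0.4978
Σ_{k=0}^{5} a^k/k! (terms k=0..5) = 1.00000 + 2.98653 + 4.45969 + 4.43968 + 3.31481 + 1.97996 = 18.18068
Tail: a^6/(6!(1−ρ)) = 709.58611/(720·0.5022) = 1.96226
P₀ = 1/(18.18068 + 1.96226) = 1/20.14294 = 0.049645

Final: 0.049645


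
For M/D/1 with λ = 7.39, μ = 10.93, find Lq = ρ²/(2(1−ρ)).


ρ = 7.39/10.93 = 0.6761
M/D/1: Lq = ρ²/(2(1−ρ)) = 0.4571/(2·0.3239) = 0.70572

Final: 0.70572


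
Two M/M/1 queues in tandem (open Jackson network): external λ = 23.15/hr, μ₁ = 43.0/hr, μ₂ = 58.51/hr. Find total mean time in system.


Each node sees arrival rate λ = 23.15/hr (tandem ⇒ throughput preserved).
W₁ = 1/(μ₁−λ) = 1/(43.0−23.15) = 0.05038 hr
W₂ = 1/(μ₂−λ) = 1/(58.51−23.15) = 0.02828 hr
W_total = W₁ + W₂ = 0.05038 + 0.02828 = 0.07866 hr

Final: 0.07866 hr


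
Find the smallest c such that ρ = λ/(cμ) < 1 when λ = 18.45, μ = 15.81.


Stability requires cμ > λ ⇔ c > λ/μ.
λ/μ = 18.45/15.81 = 1.1670
Minimum integer c = ⌊1.1670⌋ + 1 = 2
Check: 2·15.81 = 31.62 > 18.45, while 1·15.81 = 15.81 ≤ 18.45

Final: 2 servers


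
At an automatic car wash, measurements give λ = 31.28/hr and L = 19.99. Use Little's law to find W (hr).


W = L/λ = 19.99/31.28 = 0.6391 hr

Final: 0.6391 hr


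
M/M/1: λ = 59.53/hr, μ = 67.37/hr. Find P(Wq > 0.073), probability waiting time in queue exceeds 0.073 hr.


ρ = 59.53/67.37 = 0.8836
P(Wq > t) = ρ·e^{−(μ−λ)t} = 0.8836·e^{−0.5723}
= 0.8836·0.564215 = 0.498556

Final: 0.498556


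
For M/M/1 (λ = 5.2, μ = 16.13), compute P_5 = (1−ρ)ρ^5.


ρ = 5.2/16.13 = 0.3224
P_n = (1−ρ)·ρ^n = (1 − 0.3224)·0.3224^5 = 0.6776·0.003482 = 0.002360

Final: 0.002360


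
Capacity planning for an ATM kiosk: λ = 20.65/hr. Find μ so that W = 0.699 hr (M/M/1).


W = 1/(μ−λ) ⇒ μ − λ = 1/W = 1/0.699 = 1.4306
μ = λ + 1/W = 20.65 + 1.4306 = 22.0806 per hr

Final: 22.0806 /hr


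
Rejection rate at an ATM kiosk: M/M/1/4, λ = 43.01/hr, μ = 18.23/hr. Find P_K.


ρ = λ/μ = 43.01/18.23 = 2.3593
P_K = (1−ρ)ρ^K/(1−ρ^(K+1)) = (-1.3593·30.983544)/(1 − 73.099410)
= -42.115865/-72.099410 = 0.584136

Final: 0.584136


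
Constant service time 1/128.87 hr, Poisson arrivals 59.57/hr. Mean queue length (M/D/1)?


ρ = 59.57/128.87 = 0.4622
M/D/1: Lq = ρ²/(2(1−ρ)) = 0.2137/(2·0.5378) = 0.19867

Final: 0.19867


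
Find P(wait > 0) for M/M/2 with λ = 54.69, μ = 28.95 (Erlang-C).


a = λ/μ = 1.8891; ρ = a/2 = 0.9446
P₀ = 0.028511 (from M/M/c formula)
C(c,a) = [a^c/(c!(1−ρ))]·P₀ = [3.56877/(2·0.05544)]·0.028511
= 32.18565·0.028511 = 0.917630

Final: 0.917630


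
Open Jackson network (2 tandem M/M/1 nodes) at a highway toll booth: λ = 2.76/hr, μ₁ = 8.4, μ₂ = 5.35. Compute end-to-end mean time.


Each node sees arrival rate λ = 2.76/hr (tandem ⇒ throughput preserved).
W₁ = 1/(μ₁−λ) = 1/(8.4−2.76) = 0.17730 hr
W₂ = 1/(μ₂−λ) = 1/(5.35−2.76) = 0.38610 hr
W_total = W₁ + W₂ = 0.17730 + 0.38610 = 0.56341 hr

Final: 0.56341 hr


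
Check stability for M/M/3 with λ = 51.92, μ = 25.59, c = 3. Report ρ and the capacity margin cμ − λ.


Total capacity cμ = 3·25.59 = 76.77/hr
ρ = λ/(cμ) = 51.92/76.77 = 0.6763
Stable ⇔ ρ < 1: YES
Spare capacity = cμ − λ = 76.77 − 51.92 = 24.85/hr

Final: ρ = 0.6763; stable; margin = 24.85/hr


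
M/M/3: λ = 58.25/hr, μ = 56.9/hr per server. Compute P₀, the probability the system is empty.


a = λ/μ = 58.25/56.9 = 1.0237; ρ = a/c = 0.3412
Σ_{k=0}^{2} a^k/k! (terms k=0..2) = 1.00000 + 1.02373 + 0.52401 = 2.54773
Tail: a^3/(3!(1−ρ)) = 1.07288/(6·0.6588) = 0.27144
P₀ = 1/(2.54773 + 0.27144) = 1/2.81917 = 0.354714

Final: 0.354714


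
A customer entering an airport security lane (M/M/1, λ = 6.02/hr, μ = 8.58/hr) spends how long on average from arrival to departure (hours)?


W = 1/(μ−λ) = 1/(8.58 − 6.02) = 1/2.56 = 0.3906 hr

Final: 0.3906 hr


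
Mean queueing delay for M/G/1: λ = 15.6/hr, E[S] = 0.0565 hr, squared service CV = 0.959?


ρ = λ·E[S] = 15.6·0.0565 = 0.8814
E[S²] = E[S]²(1+C_s²) = 0.0565²·(1+0.959) = 0.006254
Wq = λ·E[S²]/(2(1−ρ)) = 15.6·0.006254/(2·0.1186) = 0.41128 hr

Final: 0.41128 hr


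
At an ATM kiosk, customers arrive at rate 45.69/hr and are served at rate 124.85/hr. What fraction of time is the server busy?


ρ = λ/μ = 45.69/124.85 = 0.3660

Final: 0.3660


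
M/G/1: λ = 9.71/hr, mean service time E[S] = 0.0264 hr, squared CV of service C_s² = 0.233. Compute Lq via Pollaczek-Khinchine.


ρ = λ·E[S] = 9.71·0.0264 = 0.2563
Lq = ρ²(1+C_s²)/(2(1−ρ)) = 0.06571·(1+0.233)/(2·0.7437)
= 0.06571·1.2330/1.4873 = 0.05448

Final: 0.05448


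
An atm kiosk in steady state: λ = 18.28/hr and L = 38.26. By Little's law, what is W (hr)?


W = L/λ = 38.26/18.28 = 2.0930 hr

Final: 2.0930 hr


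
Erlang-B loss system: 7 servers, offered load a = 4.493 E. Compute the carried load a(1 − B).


B(7,4.493) = 0.089763 (Erlang-B)
Carried load = a(1 − B) = 4.493·(1 − 0.089763) = 4.493·0.910237 = 4.0897 E

Final: 4.0897 Erlangs


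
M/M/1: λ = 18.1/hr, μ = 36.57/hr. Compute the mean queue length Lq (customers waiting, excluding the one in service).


ρ = 18.1/36.57 = 0.4949
Lq = ρ²/(1−ρ) = 0.2450/0.5051 = 0.4850

Final: 0.4850


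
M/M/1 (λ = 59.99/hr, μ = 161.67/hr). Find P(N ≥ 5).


ρ = 59.99/161.67 = 0.3711
P(N ≥ n) = ρ^n = 0.3711^5 = 0.007035

Final: 0.007035


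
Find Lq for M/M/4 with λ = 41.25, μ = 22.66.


a = λ/μ = 1.8204; ρ = a/4 = 0.4551
P₀ = 0.158168
Lq = P₀·a^c·ρ / (c!·(1−ρ)²) = 0.158168·10.98136·0.4551/(24·0.29692)
= 0.11092

Final: 0.11092


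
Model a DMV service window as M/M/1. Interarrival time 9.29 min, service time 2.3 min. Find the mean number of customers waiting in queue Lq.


λ = 60/9.29 = 6.4586 /hr
μ = 60/2.3 = 26.0870 /hr
ρ = λ/μ = 6.4586/26.0870 = 0.2476
Lq = ρ²/(1−ρ) = 0.06129/0.7524 = 0.08146

Final: 0.08146


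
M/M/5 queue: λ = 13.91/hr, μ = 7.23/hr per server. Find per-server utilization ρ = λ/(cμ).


ρ = λ/(cμ) = 13.91/(5·7.23) = 13.91/36.15 = 0.3848

Final: 0.3848


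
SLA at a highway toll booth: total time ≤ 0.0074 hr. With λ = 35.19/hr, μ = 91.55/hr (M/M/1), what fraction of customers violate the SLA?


W ~ Exponential(μ−λ) for M/M/1.
μ − λ = 91.55 − 35.19 = 56.3600
P(W > t) = e^{−(μ−λ)t} = e^{−0.4171} = 0.658979

Final: 0.658979


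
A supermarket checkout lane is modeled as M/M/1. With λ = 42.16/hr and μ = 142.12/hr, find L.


ρ = λ/μ = 42.16/142.12 = 0.2967
L = ρ/(1−ρ) = 0.2967/(1 − 0.2967) = 0.2967/0.7033 = 0.4218

Final: 0.4218


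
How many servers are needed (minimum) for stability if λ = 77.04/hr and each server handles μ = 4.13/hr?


Stability requires cμ > λ ⇔ c > λ/μ.
λ/μ = 77.04/4.13 = 18.6538
Minimum integer c = ⌊18.6538⌋ + 1 = 19
Check: 19·4.13 = 78.47 > 77.04, while 18·4.13 = 74.34 ≤ 77.04

Final: 19 servers


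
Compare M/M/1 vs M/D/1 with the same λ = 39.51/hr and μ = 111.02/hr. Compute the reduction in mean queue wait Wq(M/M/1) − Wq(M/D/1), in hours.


ρ = 39.51/111.02 = 0.3559
Wq(M/M/1) = ρ/(μ−λ) = 0.3559/71.51 = 0.004977 hr
Wq(M/D/1) = ρ/(2(μ−λ)) = 0.002488 hr
Savings = 0.004977 − 0.002488 = 0.002488 hr

Final: 0.002488 hr


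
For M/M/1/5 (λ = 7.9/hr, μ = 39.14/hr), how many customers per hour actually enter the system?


ρ = 0.2018; P_K = (1−ρ)ρ^5/(1−ρ^6) = 0.0002674
λ_eff = λ(1 − P_K) = 7.9·(1 − 0.0002674) = 7.9·0.999733 = 7.8979 /hr

Final: 7.8979 /hr


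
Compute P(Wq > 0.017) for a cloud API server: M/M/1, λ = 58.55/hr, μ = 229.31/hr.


ρ = 58.55/229.31 = 0.2553
P(Wq > t) = ρ·e^{−(μ−λ)t} = 0.2553·e^{−2.9029}
= 0.2553·0.054863 = 0.014008

Final: 0.014008


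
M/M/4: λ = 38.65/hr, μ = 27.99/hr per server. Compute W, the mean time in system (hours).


a = 1.3809; ρ = 0.3452; P₀ = 0.249725
Lq = P₀·a^c·ρ/(c!(1−ρ)²) = 0.03046
Wq = Lq/λ = 0.03046/38.65 = 0.0007881 hr
W = Wq + 1/μ = 0.0007881 + 0.03573 = 0.03652 hr

Final: 0.03652 hr


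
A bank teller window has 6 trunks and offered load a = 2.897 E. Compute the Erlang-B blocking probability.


B(c,a) = (a^c/c!) / Σ_{k=0}^{c} a^k/k!
a^6/6! = 0.821029
Σ terms (k=0..6): 1.00000 + 2.89700 + 4.19630 + 4.05223 + 2.93483 + 1.70044 + 0.82103 = 17.601833
B = 0.821029/17.601833 = 0.046645

Final: 0.046645


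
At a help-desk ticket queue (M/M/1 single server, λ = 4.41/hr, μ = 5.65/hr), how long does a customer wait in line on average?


ρ = 4.41/5.65 = 0.7805
Wq = ρ/(μ−λ) = 0.7805/(5.65 − 4.41) = 0.7805/1.24 = 0.6295 hr

Final: 0.6295 hr


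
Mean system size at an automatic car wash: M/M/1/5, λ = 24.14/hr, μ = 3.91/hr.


ρ = 24.14/3.91 = 6.1739
L = ρ[1 − (K+1)ρ^K + Kρ^(K+1)] / [(1−ρ)(1−ρ^(K+1))]
Numerator: 6.1739·(1 − 6·8970.208585 + 5·55381.287783) = 1377314.722259
Denominator: (-5.1739)·(-55380.287783) = 286532.793313
L = 1377314.722259/286532.793313 = 4.8068

Final: 4.8068


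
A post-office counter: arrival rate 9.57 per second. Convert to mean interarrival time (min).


Mean interarrival time = 1/λ = 1/9.57 second = 0.10449 second
In minutes: 0.10449 × 0.0166667 = 0.001742 min

Final: 0.001742 min


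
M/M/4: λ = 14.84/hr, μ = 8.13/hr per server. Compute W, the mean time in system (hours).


a = 1.8253; ρ = 0.4563; P₀ = 0.157339
Lq = P₀·a^c·ρ/(c!(1−ρ)²) = 0.11236
Wq = Lq/λ = 0.11236/14.84 = 0.007572 hr
W = Wq + 1/μ = 0.007572 + 0.12300 = 0.13057 hr

Final: 0.13057 hr


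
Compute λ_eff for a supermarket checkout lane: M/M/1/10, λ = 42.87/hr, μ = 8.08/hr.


ρ = 5.3057; P_K = (1−ρ)ρ^10/(1−ρ^11) = 0.811523
λ_eff = λ(1 − P_K) = 42.87·(1 − 0.811523) = 42.87·0.188477 = 8.0800 /hr

Final: 8.0800 /hr


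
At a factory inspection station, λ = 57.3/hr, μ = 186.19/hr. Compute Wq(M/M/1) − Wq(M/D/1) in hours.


ρ = 57.3/186.19 = 0.3078
Wq(M/M/1) = ρ/(μ−λ) = 0.3078/128.89 = 0.002388 hr
Wq(M/D/1) = ρ/(2(μ−λ)) = 0.001194 hr
Savings = 0.002388 − 0.001194 = 0.001194 hr

Final: 0.001194 hr


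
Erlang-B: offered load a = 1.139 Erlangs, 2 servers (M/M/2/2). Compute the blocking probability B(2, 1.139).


B(c,a) = (a^c/c!) / Σ_{k=0}^{c} a^k/k!
a^2/2! = 0.648660
Σ terms (k=0..2): 1.00000 + 1.13900 + 0.64866 = 2.787660
B = 0.648660/2.787660 = 0.232690

Final: 0.232690


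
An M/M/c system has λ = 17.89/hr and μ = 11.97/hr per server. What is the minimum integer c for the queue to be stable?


Stability requires cμ > λ ⇔ c > λ/μ.
λ/μ = 17.89/11.97 = 1.4946
Minimum integer c = ⌊1.4946⌋ + 1 = 2
Check: 2·11.97 = 23.94 > 17.89, while 1·11.97 = 11.97 ≤ 17.89

Final: 2 servers


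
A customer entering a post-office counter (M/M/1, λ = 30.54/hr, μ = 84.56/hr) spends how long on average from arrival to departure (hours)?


W = 1/(μ−λ) = 1/(84.56 − 30.54) = 1/54.02 = 0.01851 hr

Final: 0.01851 hr


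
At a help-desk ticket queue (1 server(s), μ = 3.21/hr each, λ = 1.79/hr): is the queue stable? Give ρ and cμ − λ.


Total capacity cμ = 1·3.21 = 3.21/hr
ρ = λ/(cμ) = 1.79/3.21 = 0.5576
Stable ⇔ ρ < 1: YES
Spare capacity = cμ − λ = 3.21 − 1.79 = 1.42/hr

Final: ρ = 0.5576; stable; margin = 1.42/hr


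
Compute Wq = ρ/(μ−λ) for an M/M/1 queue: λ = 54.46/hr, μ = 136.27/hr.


ρ = 54.46/136.27 = 0.3996
Wq = ρ/(μ−λ) = 0.3996/(136.27 − 54.46) = 0.3996/81.81 = 0.004885 hr

Final: 0.004885 hr


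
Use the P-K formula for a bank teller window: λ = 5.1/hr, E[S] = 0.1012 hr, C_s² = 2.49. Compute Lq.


ρ = λ·E[S] = 5.1·0.1012 = 0.5161
Lq = ρ²(1+C_s²)/(2(1−ρ)) = 0.2664·(1+2.49)/(2·0.4839)
= 0.2664·3.4900/0.9678 = 0.96064

Final: 0.96064


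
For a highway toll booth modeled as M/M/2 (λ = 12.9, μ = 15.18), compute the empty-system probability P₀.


a = λ/μ = 12.9/15.18 = 0.8498; ρ = a/c = 0.4249
Σ_{k=0}^{1} a^k/k! (terms k=0..1) = 1.00000 + 0.84980 = 1.84980
Tail: a^2/(2!(1−ρ)) = 0.72216/(2·0.5751) = 0.62786
P₀ = 1/(1.84980 + 0.62786) = 1/2.47766 = 0.403606

Final: 0.403606


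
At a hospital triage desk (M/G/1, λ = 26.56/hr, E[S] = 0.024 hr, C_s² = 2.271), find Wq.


ρ = λ·E[S] = 26.56·0.024 = 0.6374
E[S²] = E[S]²(1+C_s²) = 0.024²·(1+2.271) = 0.001884
Wq = λ·E[S²]/(2(1−ρ)) = 26.56·0.001884/(2·0.3626) = 0.06901 hr

Final: 0.06901 hr


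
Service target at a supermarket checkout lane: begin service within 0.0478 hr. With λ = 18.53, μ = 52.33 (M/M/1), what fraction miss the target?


ρ = 18.53/52.33 = 0.3541
P(Wq > t) = ρ·e^{−(μ−λ)t} = 0.3541·e^{−1.6156}
= 0.3541·0.198763 = 0.070382

Final: 0.070382


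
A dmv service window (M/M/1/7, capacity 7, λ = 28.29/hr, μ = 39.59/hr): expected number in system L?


ρ = 28.29/39.59 = 0.7146
L = ρ[1 − (K+1)ρ^K + Kρ^(K+1)] / [(1−ρ)(1−ρ^(K+1))]
Numerator: 0.7146·(1 − 8·0.095133 + 7·0.067980) = 0.510773
Denominator: (0.2854)·(0.932020) = 0.266022
L = 0.510773/0.266022 = 1.9200

Final: 1.9200


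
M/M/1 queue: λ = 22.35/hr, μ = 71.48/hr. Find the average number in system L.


ρ = λ/μ = 22.35/71.48 = 0.3127
L = ρ/(1−ρ) = 0.3127/(1 − 0.3127) = 0.3127/0.6873 = 0.4549

Final: 0.4549


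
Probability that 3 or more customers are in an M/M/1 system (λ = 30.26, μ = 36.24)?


ρ = 30.26/36.24 = 0.8350
P(N ≥ n) = ρ^n = 0.8350^3 = 0.582160

Final: 0.582160


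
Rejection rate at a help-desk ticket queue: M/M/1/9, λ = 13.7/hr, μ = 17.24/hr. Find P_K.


ρ = λ/μ = 13.7/17.24 = 0.7947
P_K = (1−ρ)ρ^K/(1−ρ^(K+1)) = (0.2053·0.126372)/(1 − 0.100423)
= 0.025949/0.899577 = 0.028845

Final: 0.028845


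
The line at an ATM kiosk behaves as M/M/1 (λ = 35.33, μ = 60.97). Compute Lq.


ρ = 35.33/60.97 = 0.5795
Lq = ρ²/(1−ρ) = 0.3358/0.4205 = 0.7985

Final: 0.7985


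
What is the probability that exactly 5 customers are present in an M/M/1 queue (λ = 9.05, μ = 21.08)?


ρ = 9.05/21.08 = 0.4293
P_n = (1−ρ)·ρ^n = (1 − 0.4293)·0.4293^5 = 0.5707·0.014584 = 0.008323

Final: 0.008323


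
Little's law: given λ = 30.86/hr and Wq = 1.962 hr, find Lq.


Lq = λWq = 30.86·1.962 = 60.5473

Final: 60.5473


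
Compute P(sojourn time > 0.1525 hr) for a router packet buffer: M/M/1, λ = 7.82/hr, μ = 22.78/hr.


W ~ Exponential(μ−λ) for M/M/1.
μ − λ = 22.78 − 7.82 = 14.9600
P(W > t) = e^{−(μ−λ)t} = e^{−2.2814} = 0.102141

Final: 0.102141


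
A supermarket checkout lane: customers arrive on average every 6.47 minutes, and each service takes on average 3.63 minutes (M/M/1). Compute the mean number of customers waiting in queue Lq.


λ = 60/6.47 = 9.2736 /hr
μ = 60/3.63 = 16.5289 /hr
ρ = λ/μ = 9.2736/16.5289 = 0.5611
Lq = ρ²/(1−ρ) = 0.3148/0.4389 = 0.7171

Final: 0.7171


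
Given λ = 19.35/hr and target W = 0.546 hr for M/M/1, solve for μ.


W = 1/(μ−λ) ⇒ μ − λ = 1/W = 1/0.546 = 1.8315
μ = λ + 1/W = 19.35 + 1.8315 = 21.1815 per hr

Final: 21.1815 /hr


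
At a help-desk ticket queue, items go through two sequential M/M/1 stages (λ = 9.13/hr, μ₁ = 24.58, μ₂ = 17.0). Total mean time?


Each node sees arrival rate λ = 9.13/hr (tandem ⇒ throughput preserved).
W₁ = 1/(μ₁−λ) = 1/(24.58−9.13) = 0.06472 hr
W₂ = 1/(μ₂−λ) = 1/(17.0−9.13) = 0.12706 hr
W_total = W₁ + W₂ = 0.06472 + 0.12706 = 0.19179 hr

Final: 0.19179 hr


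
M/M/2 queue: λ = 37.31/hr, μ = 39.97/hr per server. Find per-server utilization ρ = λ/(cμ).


ρ = λ/(cμ) = 37.31/(2·39.97) = 37.31/79.94 = 0.4667

Final: 0.4667


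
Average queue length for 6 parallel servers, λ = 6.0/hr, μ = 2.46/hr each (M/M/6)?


a = λ/μ = 2.4390; ρ = a/6 = 0.4065
P₀ = 0.086820
Lq = P₀·a^c·ρ / (c!·(1−ρ)²) = 0.086820·210.52170·0.4065/(720·0.35224)
= 0.02930

Final: 0.02930


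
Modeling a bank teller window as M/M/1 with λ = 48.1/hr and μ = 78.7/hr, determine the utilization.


ρ = λ/μ = 48.1/78.7 = 0.6112

Final: 0.6112


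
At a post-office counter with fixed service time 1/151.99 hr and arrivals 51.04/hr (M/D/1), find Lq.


ρ = 51.04/151.99 = 0.3358
M/D/1: Lq = ρ²/(2(1−ρ)) = 0.1128/(2·0.6642) = 0.08489

Final: 0.08489


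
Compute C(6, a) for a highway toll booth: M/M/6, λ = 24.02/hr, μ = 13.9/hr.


a = λ/μ = 1.7281; ρ = a/6 = 0.2880
P₀ = 0.177522 (from M/M/c formula)
C(c,a) = [a^c/(c!(1−ρ))]·P₀ = [26.62865/(720·0.7120)]·0.177522
= 0.05194·0.177522 = 0.009221

Final: 0.009221


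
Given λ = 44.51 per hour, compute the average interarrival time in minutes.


Mean interarrival time = 1/λ = 1/44.51 hour = 0.02247 hour
In minutes: 0.02247 × 60 = 1.3480 min

Final: 1.3480 min


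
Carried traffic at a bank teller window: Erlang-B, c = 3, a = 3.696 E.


B(3,3.696) = 0.421985 (Erlang-B)
Carried load = a(1 − B) = 3.696·(1 − 0.421985) = 3.696·0.578015 = 2.1363 E

Final: 2.1363 Erlangs


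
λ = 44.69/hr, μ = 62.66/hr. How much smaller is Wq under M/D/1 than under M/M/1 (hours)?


ρ = 44.69/62.66 = 0.7132
Wq(M/M/1) = ρ/(μ−λ) = 0.7132/17.97 = 0.03969 hr
Wq(M/D/1) = ρ/(2(μ−λ)) = 0.01984 hr
Savings = 0.03969 − 0.01984 = 0.01984 hr

Final: 0.01984 hr


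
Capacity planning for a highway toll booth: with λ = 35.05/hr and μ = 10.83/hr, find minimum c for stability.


Stability requires cμ > λ ⇔ c > λ/μ.
λ/μ = 35.05/10.83 = 3.2364
Minimum integer c = ⌊3.2364⌋ + 1 = 4
Check: 4·10.83 = 43.32 > 35.05, while 3·10.83 = 32.49 ≤ 35.05

Final: 4 servers


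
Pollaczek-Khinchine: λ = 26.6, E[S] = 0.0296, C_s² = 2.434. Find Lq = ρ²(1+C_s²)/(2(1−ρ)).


ρ = λ·E[S] = 26.6·0.0296 = 0.7874
Lq = ρ²(1+C_s²)/(2(1−ρ)) = 0.6199·(1+2.434)/(2·0.2126)
= 0.6199·3.4340/0.4253 = 5.00578

Final: 5.00578


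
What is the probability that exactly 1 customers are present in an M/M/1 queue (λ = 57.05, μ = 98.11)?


ρ = 57.05/98.11 = 0.5815
P_n = (1−ρ)·ρ^n = (1 − 0.5815)·0.5815^1 = 0.4185·0.581490 = 0.243359

Final: 0.243359


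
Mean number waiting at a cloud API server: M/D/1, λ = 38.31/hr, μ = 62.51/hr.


ρ = 38.31/62.51 = 0.6129
M/D/1: Lq = ρ²/(2(1−ρ)) = 0.3756/(2·0.3871) = 0.48510

Final: 0.48510


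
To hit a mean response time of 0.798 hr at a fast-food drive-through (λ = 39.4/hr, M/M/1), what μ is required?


W = 1/(μ−λ) ⇒ μ − λ = 1/W = 1/0.798 = 1.2531
μ = λ + 1/W = 39.4 + 1.2531 = 40.6531 per hr

Final: 40.6531 /hr


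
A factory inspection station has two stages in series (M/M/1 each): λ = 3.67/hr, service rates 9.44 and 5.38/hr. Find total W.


Each node sees arrival rate λ = 3.67/hr (tandem ⇒ throughput preserved).
W₁ = 1/(μ₁−λ) = 1/(9.44−3.67) = 0.17331 hr
W₂ = 1/(μ₂−λ) = 1/(5.38−3.67) = 0.58480 hr
W_total = W₁ + W₂ = 0.17331 + 0.58480 = 0.75811 hr

Final: 0.75811 hr


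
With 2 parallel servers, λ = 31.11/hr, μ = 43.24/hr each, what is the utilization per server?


ρ = λ/(cμ) = 31.11/(2·43.24) = 31.11/86.48 = 0.3597

Final: 0.3597


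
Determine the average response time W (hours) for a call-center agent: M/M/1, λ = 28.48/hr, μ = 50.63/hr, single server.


W = 1/(μ−λ) = 1/(50.63 − 28.48) = 1/22.15 = 0.04515 hr

Final: 0.04515 hr


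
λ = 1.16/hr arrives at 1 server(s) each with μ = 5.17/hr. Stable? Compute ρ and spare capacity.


Total capacity cμ = 1·5.17 = 5.17/hr
ρ = λ/(cμ) = 1.16/5.17 = 0.2244
Stable ⇔ ρ < 1: YES
Spare capacity = cμ − λ = 5.17 − 1.16 = 4.01/hr

Final: ρ = 0.2244; stable; margin = 4.01/hr


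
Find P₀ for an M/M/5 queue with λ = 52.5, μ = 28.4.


a = λ/μ = 52.5/28.4 = 1.8486; ρ = a/c = 0.3697
Σ_{k=0}^{4} a^k/k! (terms k=0..4) = 1.00000 + 1.84859 + 1.70865 + 1.05286 + 0.48658 = 6.09668
Tail: a^5/(5!(1−ρ)) = 21.58762/(120·0.6303) = 0.28542
P₀ = 1/(6.09668 + 0.28542) = 1/6.38210 = 0.156688

Final: 0.156688


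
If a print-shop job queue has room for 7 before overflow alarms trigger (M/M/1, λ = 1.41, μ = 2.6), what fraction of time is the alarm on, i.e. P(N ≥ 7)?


ρ = 1.41/2.6 = 0.5423
P(N ≥ n) = ρ^n = 0.5423^7 = 0.013795

Final: 0.013795


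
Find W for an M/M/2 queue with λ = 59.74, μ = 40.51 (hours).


a = 1.4747; ρ = 0.7373; P₀ = 0.151179
Lq = P₀·a^c·ρ/(c!(1−ρ)²) = 1.75704
Wq = Lq/λ = 1.75704/59.74 = 0.02941 hr
W = Wq + 1/μ = 0.02941 + 0.02469 = 0.05410 hr

Final: 0.05410 hr


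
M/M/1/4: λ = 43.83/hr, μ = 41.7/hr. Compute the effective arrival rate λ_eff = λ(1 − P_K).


ρ = 1.0511; P_K = (1−ρ)ρ^4/(1−ρ^5) = 0.220406
λ_eff = λ(1 − P_K) = 43.83·(1 − 0.220406) = 43.83·0.779594 = 34.1696 /hr

Final: 34.1696 /hr


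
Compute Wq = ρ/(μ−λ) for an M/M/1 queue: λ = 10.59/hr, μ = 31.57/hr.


ρ = 10.59/31.57 = 0.3354
Wq = ρ/(μ−λ) = 0.3354/(31.57 − 10.59) = 0.3354/20.98 = 0.01599 hr

Final: 0.01599 hr


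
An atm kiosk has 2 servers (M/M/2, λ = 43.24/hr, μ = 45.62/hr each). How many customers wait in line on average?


a = λ/μ = 0.9478; ρ = a/2 = 0.4739
P₀ = 0.356930
Lq = P₀·a^c·ρ / (c!·(1−ρ)²) = 0.356930·0.89838·0.4739/(2·0.27677)
= 0.27454

Final: 0.27454


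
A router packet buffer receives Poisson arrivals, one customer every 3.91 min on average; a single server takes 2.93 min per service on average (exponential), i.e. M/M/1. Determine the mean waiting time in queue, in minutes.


λ = 60/3.91 = 15.3453 /hr
μ = 60/2.93 = 20.4778 /hr
ρ = λ/μ = 15.3453/20.4778 = 0.7494
Wq = ρ/(μ−λ) = 0.7494/(20.4778−15.3453) = 0.14600 hr
In minutes: 0.14600·60 = 8.760 min

Final: 8.760 min


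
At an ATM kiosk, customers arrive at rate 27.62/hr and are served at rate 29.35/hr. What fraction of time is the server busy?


ρ = λ/μ = 27.62/29.35 = 0.9411

Final: 0.9411


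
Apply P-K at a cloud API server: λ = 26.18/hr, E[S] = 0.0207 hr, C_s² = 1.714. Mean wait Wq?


ρ = λ·E[S] = 26.18·0.0207 = 0.5419
E[S²] = E[S]²(1+C_s²) = 0.0207²·(1+1.714) = 0.001163
Wq = λ·E[S²]/(2(1−ρ)) = 26.18·0.001163/(2·0.4581) = 0.03323 hr

Final: 0.03323 hr


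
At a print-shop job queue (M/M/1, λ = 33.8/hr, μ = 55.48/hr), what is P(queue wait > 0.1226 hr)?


ρ = 33.8/55.48 = 0.6092
P(Wq > t) = ρ·e^{−(μ−λ)t} = 0.6092·e^{−2.6580}
= 0.6092·0.070091 = 0.042701

Final: 0.042701


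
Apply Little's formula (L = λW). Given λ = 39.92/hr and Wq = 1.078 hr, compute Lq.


Lq = λWq = 39.92·1.078 = 43.0338

Final: 43.0338


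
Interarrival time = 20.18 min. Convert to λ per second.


λ = 1/(interarrival time) in consistent units.
1 second = 0.0166667 min, so λ = 0.0166667/20.18 = 0.0008259 per second

Final: 0.0008259 /sec


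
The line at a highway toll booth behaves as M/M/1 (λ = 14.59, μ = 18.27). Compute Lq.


ρ = 14.59/18.27 = 0.7986
Lq = ρ²/(1−ρ) = 0.6377/0.2014 = 3.1661

Final: 3.1661


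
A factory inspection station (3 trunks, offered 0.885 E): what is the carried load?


B(3,0.885) = 0.048294 (Erlang-B)
Carried load = a(1 − B) = 0.885·(1 − 0.048294) = 0.885·0.951706 = 0.8423 E

Final: 0.8423 Erlangs


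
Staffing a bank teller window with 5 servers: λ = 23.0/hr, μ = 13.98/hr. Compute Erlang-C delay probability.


a = λ/μ = 1.6452; ρ = a/5 = 0.3290
P₀ = 0.192467 (from M/M/c formula)
C(c,a) = [a^c/(c!(1−ρ))]·P₀ = [12.05323/(120·0.6710)]·0.192467
= 0.14970·0.192467 = 0.028813

Final: 0.028813


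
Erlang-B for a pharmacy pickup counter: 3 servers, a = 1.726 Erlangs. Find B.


B(c,a) = (a^c/c!) / Σ_{k=0}^{c} a^k/k!
a^3/3! = 0.856981
Σ terms (k=0..3): 1.00000 + 1.72600 + 1.48954 + 0.85698 = 5.072519
B = 0.856981/5.072519 = 0.168946

Final: 0.168946


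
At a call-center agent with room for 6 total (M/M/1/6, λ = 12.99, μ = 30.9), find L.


ρ = 12.99/30.9 = 0.4204
L = ρ[1 − (K+1)ρ^K + Kρ^(K+1)] / [(1−ρ)(1−ρ^(K+1))]
Numerator: 0.4204·(1 − 7·0.005520 + 6·0.002320) = 0.409999
Denominator: (0.5796)·(0.997680) = 0.578267
L = 0.409999/0.578267 = 0.7090

Final: 0.7090


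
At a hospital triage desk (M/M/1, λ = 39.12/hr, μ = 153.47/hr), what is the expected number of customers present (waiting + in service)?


ρ = λ/μ = 39.12/153.47 = 0.2549
L = ρ/(1−ρ) = 0.2549/(1 − 0.2549) = 0.2549/0.7451 = 0.3421

Final: 0.3421


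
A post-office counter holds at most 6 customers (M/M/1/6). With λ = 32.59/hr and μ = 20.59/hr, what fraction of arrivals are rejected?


ρ = λ/μ = 32.59/20.59 = 1.5828
P_K = (1−ρ)ρ^K/(1−ρ^(K+1)) = (-0.5828·15.724183)/(1 − 24.888350)
= -9.164167/-23.888350 = 0.383625

Final: 0.383625


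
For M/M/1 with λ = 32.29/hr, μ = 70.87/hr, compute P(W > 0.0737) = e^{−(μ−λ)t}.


W ~ Exponential(μ−λ) for M/M/1.
μ − λ = 70.87 − 32.29 = 38.5800
P(W > t) = e^{−(μ−λ)t} = e^{−2.8433} = 0.058231

Final: 0.058231


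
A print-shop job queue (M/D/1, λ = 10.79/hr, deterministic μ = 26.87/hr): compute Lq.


ρ = 10.79/26.87 = 0.4016
M/D/1: Lq = ρ²/(2(1−ρ)) = 0.1613/(2·0.5984) = 0.13473

Final: 0.13473


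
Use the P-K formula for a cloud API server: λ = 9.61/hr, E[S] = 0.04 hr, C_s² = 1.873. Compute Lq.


ρ = λ·E[S] = 9.61·0.04 = 0.3844
Lq = ρ²(1+C_s²)/(2(1−ρ)) = 0.1478·(1+1.873)/(2·0.6156)
= 0.1478·2.8730/1.2312 = 0.34481

Final: 0.34481


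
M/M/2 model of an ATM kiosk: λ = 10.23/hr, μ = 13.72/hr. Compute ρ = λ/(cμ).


ρ = λ/(cμ) = 10.23/(2·13.72) = 10.23/27.44 = 0.3728

Final: 0.3728


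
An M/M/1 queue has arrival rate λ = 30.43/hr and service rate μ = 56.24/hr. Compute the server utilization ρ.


ρ = λ/μ = 30.43/56.24 = 0.5411

Final: 0.5411
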